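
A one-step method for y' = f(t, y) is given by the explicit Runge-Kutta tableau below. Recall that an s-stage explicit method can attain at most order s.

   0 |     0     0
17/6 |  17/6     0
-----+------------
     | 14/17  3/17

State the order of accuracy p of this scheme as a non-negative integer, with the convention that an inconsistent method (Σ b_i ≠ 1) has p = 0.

2

b = (14/17, 3/17)
c = (0, 17/6)
Σ b_i: 14/17·1 + 3/17·1 = 1 ✓
b·c: 3/17·17/6 = 1/2 ✓; 2 stages ⇒ order 2.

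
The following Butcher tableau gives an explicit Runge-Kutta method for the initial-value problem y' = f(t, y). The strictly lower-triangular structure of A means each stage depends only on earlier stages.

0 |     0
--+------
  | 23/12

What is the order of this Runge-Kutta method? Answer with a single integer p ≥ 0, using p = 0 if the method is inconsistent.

b = (23/12)
c = (0)
Σ b_i: 23/12·1 = 23/12 ≠ 1 ⇒ order 0.

0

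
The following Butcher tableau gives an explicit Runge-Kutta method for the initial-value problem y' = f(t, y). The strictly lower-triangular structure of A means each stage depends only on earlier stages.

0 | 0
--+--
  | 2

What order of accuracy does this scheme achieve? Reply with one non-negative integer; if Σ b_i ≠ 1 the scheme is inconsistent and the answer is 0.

b = (2)
c = (0)
Σ b_i: 2·1 = 2 ≠ 1 ⇒ order 0.

0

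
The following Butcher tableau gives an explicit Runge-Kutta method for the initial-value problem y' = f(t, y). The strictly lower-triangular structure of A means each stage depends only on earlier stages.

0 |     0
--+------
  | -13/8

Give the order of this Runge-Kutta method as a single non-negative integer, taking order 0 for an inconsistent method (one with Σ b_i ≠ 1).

0

b = (-13/8)
c = (0)
Σ b_i: (-13/8)·1 = -13/8 ≠ 1 ⇒ order 0.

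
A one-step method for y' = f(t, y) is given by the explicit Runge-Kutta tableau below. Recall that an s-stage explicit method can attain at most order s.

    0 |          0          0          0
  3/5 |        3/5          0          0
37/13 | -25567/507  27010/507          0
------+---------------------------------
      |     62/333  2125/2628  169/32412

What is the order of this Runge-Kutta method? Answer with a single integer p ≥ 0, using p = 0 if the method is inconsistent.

b = (62/333, 2125/2628, 169/32412)
c = (0, 3/5, 37/13)
Ac = (0, 0, 5402/169)
Σ b_i: 62/333·1 + 2125/2628·1 + 169/32412·1 = 1 ✓
b·c: 2125/2628·3/5 + 169/32412·37/13 = 1/2 ✓
b·c²: 2125/2628·9/25 + 169/32412·1369/169 = 1/3 ✓
b·Ac: 169/32412·5402/169 = 1/6 ✓; 3 stages ⇒ order 3.

3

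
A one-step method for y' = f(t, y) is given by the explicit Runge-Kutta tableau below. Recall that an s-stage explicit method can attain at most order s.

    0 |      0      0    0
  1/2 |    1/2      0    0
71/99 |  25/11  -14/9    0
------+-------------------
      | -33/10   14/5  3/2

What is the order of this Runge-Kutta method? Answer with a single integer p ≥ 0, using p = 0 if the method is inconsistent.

b = (-33/10, 14/5, 3/2)
c = (0, 1/2, 71/99)
Ac = (0, 0, -7/9)
Σ b_i: (-33/10)·1 + 14/5·1 + 3/2·1 = 1 ✓
b·c: 14/5·1/2 + 3/2·71/99 = 817/330 ≠ 1/2 ⇒ order 1.

1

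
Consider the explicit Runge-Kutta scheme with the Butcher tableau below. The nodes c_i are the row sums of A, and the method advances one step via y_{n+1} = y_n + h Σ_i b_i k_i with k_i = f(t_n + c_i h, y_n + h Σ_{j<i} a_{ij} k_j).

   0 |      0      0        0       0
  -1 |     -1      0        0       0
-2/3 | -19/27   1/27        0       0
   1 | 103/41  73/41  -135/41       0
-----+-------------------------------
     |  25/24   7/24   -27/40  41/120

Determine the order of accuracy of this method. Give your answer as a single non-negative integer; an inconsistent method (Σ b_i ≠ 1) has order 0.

4

b = (25/24, 7/24, -27/40, 41/120)
c = (0, -1, -2/3, 1)
Ac = (0, 0, -1/27, 17/41)
Σ b_i: 25/24·1 + 7/24·1 + (-27/40)·1 + 41/120·1 = 1 ✓
b·c: 7/24·(-1) + (-27/40)·(-2/3) + 41/120·1 = 1/2 ✓
b·c²: 7/24·1 + (-27/40)·4/9 + 41/120·1 = 1/3 ✓
b·Ac: (-27/40)·(-1/27) + 41/120·17/41 = 1/6 ✓
b·c³: 7/24·(-1) + (-27/40)·(-8/27) + 41/120·1 = 1/4 ✓
b·(c∘Ac): (-27/40)·2/81 + 41/120·17/41 = 1/8 ✓
b·Ac²: (-27/40)·1/27 + 41/120·13/41 = 1/12 ✓
b·A²c: 41/120·5/41 = 1/24 ✓; 4 stages ⇒ order 4.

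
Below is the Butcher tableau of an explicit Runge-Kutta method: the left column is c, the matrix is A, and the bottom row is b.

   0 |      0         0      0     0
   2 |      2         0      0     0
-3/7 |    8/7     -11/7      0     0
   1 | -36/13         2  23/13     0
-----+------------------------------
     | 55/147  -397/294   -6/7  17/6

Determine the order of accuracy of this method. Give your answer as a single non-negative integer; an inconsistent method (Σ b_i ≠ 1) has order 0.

b = (55/147, -397/294, -6/7, 17/6)
c = (0, 2, -3/7, 1)
Ac = (0, 0, -22/7, 295/91)
Σ b_i: 55/147·1 + (-397/294)·1 + (-6/7)·1 + 17/6·1 = 1 ✓
b·c: (-397/294)·2 + (-6/7)·(-3/7) + 17/6·1 = 1/2 ✓
b·c²: (-397/294)·4 + (-6/7)·9/49 + 17/6·1 = -5609/2058 ≠ 1/3 ⇒ order 2.
b·Ac: (-6/7)·(-22/7) + 17/6·295/91 = 45401/3822 ≠ 1/6

2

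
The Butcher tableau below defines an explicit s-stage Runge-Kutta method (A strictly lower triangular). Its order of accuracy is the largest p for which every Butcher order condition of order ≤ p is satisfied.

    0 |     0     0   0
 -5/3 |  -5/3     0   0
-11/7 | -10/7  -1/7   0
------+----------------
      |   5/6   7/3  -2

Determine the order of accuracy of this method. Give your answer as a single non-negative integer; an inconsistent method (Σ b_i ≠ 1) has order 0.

b = (5/6, 7/3, -2)
c = (0, -5/3, -11/7)
Ac = (0, 0, 5/21)
Σ b_i: 5/6·1 + 7/3·1 + (-2)·1 = 7/6 ≠ 1 ⇒ order 0.

0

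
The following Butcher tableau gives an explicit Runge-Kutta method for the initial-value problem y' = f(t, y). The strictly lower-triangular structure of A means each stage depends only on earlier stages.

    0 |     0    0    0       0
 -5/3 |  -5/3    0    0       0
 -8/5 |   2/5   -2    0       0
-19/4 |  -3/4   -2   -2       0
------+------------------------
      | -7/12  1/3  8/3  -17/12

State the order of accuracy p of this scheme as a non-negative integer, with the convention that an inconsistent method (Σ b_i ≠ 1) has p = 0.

1

b = (-7/12, 1/3, 8/3, -17/12)
c = (0, -5/3, -8/5, -19/4)
Ac = (0, 0, 10/3, 98/15)
Σ b_i: (-7/12)·1 + 1/3·1 + 8/3·1 + (-17/12)·1 = 1 ✓
b·c: 1/3·(-5/3) + 8/3·(-8/5) + (-17/12)·(-19/4) = 1373/720 ≠ 1/2 ⇒ order 1.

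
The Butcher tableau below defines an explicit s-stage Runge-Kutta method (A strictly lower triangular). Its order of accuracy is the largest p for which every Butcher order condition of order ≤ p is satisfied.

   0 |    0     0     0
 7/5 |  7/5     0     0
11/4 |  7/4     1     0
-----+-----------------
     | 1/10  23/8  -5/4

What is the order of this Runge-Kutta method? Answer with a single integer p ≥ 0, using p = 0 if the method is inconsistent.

b = (1/10, 23/8, -5/4)
c = (0, 7/5, 11/4)
Ac = (0, 0, 7/5)
Σ b_i: 1/10·1 + 23/8·1 + (-5/4)·1 = 69/40 ≠ 1 ⇒ order 0.

0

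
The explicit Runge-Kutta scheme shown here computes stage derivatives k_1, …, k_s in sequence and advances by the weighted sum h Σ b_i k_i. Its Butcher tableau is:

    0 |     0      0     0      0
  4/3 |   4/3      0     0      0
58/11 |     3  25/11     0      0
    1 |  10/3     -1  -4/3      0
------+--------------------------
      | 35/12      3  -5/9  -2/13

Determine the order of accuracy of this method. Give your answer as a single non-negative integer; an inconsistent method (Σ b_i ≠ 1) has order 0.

b = (35/12, 3, -5/9, -2/13)
c = (0, 4/3, 58/11, 1)
Ac = (0, 0, 100/33, -92/11)
Σ b_i: 35/12·1 + 3·1 + (-5/9)·1 + (-2/13)·1 = 2437/468 ≠ 1 ⇒ order 0.

0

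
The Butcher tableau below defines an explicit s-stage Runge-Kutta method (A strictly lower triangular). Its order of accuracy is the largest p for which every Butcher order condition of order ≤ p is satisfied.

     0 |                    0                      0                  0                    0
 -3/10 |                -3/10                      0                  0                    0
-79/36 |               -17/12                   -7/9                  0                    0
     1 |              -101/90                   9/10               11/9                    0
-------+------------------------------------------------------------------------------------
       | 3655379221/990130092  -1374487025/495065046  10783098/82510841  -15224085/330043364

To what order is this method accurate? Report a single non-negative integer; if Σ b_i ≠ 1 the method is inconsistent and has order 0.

3

b = (3655379221/990130092, -1374487025/495065046, 10783098/82510841, -15224085/330043364)
c = (0, -3/10, -79/36, 1)
Ac = (0, 0, 7/30, -5978/2025)
Σ b_i: 3655379221/990130092·1 + (-1374487025/495065046)·1 + 10783098/82510841·1 + (-15224085/330043364)·1 = 1 ✓
b·c: (-1374487025/495065046)·(-3/10) + 10783098/82510841·(-79/36) + (-15224085/330043364)·1 = 1/2 ✓
b·c²: (-1374487025/495065046)·9/100 + 10783098/82510841·6241/1296 + (-15224085/330043364)·1 = 1/3 ✓
b·Ac: 10783098/82510841·7/30 + (-15224085/330043364)·(-5978/2025) = 1/6 ✓
b·c³: (-1374487025/495065046)·(-27/1000) + 10783098/82510841·(-493039/46656) + (-15224085/330043364)·1 = -481989377999/356446833120 ≠ 1/4 ⇒ order 3.
b·(c∘Ac): 10783098/82510841·(-553/1080) + (-15224085/330043364)·(-5978/2025) = 9796123/141447156 ≠ 1/8
b·Ac²: 10783098/82510841·(-7/100) + (-15224085/330043364)·8699473/1458000 = -202731271607/712893666240 ≠ 1/12
b·A²c: (-15224085/330043364)·77/270 = -1240481/94298104 ≠ 1/24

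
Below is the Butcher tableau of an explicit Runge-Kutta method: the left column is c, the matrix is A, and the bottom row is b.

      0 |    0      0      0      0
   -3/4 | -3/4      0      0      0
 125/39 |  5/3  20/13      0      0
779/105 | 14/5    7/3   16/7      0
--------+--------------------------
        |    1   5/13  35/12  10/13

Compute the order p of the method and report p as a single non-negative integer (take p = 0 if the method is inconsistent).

b = (1, 5/13, 35/12, 10/13)
c = (0, -3/4, 125/39, 779/105)
Ac = (0, 0, -15/13, 6089/1092)
Σ b_i: 1·1 + 5/13·1 + 35/12·1 + 10/13·1 = 791/156 ≠ 1 ⇒ order 0.

0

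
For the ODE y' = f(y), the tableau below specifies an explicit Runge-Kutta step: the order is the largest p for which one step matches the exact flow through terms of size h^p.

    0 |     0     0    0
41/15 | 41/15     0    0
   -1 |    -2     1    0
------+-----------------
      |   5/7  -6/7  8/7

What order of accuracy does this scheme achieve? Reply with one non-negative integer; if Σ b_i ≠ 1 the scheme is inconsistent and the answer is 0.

b = (5/7, -6/7, 8/7)
c = (0, 41/15, -1)
Ac = (0, 0, 41/15)
Σ b_i: 5/7·1 + (-6/7)·1 + 8/7·1 = 1 ✓
b·c: (-6/7)·41/15 + 8/7·(-1) = -122/35 ≠ 1/2 ⇒ order 1.

1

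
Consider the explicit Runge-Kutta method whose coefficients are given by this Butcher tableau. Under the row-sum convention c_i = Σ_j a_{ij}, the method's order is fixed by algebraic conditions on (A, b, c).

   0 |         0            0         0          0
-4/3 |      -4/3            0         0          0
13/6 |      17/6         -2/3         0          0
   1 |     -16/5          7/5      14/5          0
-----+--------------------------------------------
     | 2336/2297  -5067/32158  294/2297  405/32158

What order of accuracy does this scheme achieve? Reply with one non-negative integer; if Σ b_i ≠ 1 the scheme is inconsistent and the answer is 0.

3

b = (2336/2297, -5067/32158, 294/2297, 405/32158)
c = (0, -4/3, 13/6, 1)
Ac = (0, 0, 8/9, 21/5)
Σ b_i: 2336/2297·1 + (-5067/32158)·1 + 294/2297·1 + 405/32158·1 = 1 ✓
b·c: (-5067/32158)·(-4/3) + 294/2297·13/6 + 405/32158·1 = 1/2 ✓
b·c²: (-5067/32158)·16/9 + 294/2297·169/36 + 405/32158·1 = 1/3 ✓
b·Ac: 294/2297·8/9 + 405/32158·21/5 = 1/6 ✓
b·c³: (-5067/32158)·(-64/27) + 294/2297·2197/216 + 405/32158·1 = 139579/82692 ≠ 1/4 ⇒ order 3.
b·(c∘Ac): 294/2297·52/27 + 405/32158·21/5 = 12379/41346 ≠ 1/8
b·Ac²: 294/2297·(-32/27) + 405/32158·469/30 = 3737/82692 ≠ 1/12
b·A²c: 405/32158·112/45 = 72/2297 ≠ 1/24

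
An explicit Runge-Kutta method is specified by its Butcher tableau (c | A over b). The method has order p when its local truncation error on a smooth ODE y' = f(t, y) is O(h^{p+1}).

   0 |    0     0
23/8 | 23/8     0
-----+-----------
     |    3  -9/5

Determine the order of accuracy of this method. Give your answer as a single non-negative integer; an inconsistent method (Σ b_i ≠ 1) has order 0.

0

b = (3, -9/5)
c = (0, 23/8)
Σ b_i: 3·1 + (-9/5)·1 = 6/5 ≠ 1 ⇒ order 0.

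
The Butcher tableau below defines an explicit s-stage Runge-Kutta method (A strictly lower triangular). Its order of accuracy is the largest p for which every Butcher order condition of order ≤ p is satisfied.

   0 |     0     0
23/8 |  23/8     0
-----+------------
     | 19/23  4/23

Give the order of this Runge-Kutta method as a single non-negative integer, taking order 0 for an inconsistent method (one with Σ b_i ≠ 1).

2

b = (19/23, 4/23)
c = (0, 23/8)
Σ b_i: 19/23·1 + 4/23·1 = 1 ✓
b·c: 4/23·23/8 = 1/2 ✓; 2 stages ⇒ order 2.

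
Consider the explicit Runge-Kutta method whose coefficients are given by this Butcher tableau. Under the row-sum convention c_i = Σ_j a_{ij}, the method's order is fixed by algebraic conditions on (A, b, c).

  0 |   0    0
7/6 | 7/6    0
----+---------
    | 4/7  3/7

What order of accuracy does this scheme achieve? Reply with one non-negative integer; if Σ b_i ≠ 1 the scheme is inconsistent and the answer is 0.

b = (4/7, 3/7)
c = (0, 7/6)
Σ b_i: 4/7·1 + 3/7·1 = 1 ✓
b·c: 3/7·7/6 = 1/2 ✓; 2 stages ⇒ order 2.

2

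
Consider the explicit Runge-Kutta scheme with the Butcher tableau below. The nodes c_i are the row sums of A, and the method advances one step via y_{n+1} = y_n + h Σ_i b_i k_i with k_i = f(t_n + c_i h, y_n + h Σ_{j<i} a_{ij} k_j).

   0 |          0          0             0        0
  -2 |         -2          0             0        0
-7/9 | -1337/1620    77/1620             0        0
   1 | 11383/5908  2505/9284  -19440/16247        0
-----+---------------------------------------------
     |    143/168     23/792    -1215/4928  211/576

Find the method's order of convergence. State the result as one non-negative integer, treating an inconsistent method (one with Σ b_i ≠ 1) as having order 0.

b = (143/168, 23/792, -1215/4928, 211/576)
c = (0, -2, -7/9, 1)
Ac = (0, 0, -77/810, 165/422)
Σ b_i: 143/168·1 + 23/792·1 + (-1215/4928)·1 + 211/576·1 = 1 ✓
b·c: 23/792·(-2) + (-1215/4928)·(-7/9) + 211/576·1 = 1/2 ✓
b·c²: 23/792·4 + (-1215/4928)·49/81 + 211/576·1 = 1/3 ✓
b·Ac: (-1215/4928)·(-77/810) + 211/576·165/422 = 1/6 ✓
b·c³: 23/792·(-8) + (-1215/4928)·(-343/729) + 211/576·1 = 1/4 ✓
b·(c∘Ac): (-1215/4928)·539/7290 + 211/576·165/422 = 1/8 ✓
b·Ac²: (-1215/4928)·77/405 + 211/576·75/211 = 1/12 ✓
b·A²c: 211/576·24/211 = 1/24 ✓; 4 stages ⇒ order 4.

4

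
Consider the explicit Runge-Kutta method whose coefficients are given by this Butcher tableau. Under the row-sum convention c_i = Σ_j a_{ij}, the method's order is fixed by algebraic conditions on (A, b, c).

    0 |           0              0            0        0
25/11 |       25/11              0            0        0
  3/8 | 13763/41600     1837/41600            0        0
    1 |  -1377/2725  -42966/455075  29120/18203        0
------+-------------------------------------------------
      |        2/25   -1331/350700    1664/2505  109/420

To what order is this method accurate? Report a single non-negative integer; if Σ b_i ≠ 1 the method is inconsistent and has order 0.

b = (2/25, -1331/350700, 1664/2505, 109/420)
c = (0, 25/11, 3/8, 1)
Ac = (0, 0, 167/1664, 42/109)
Σ b_i: 2/25·1 + (-1331/350700)·1 + 1664/2505·1 + 109/420·1 = 1 ✓
b·c: (-1331/350700)·25/11 + 1664/2505·3/8 + 109/420·1 = 1/2 ✓
b·c²: (-1331/350700)·625/121 + 1664/2505·9/64 + 109/420·1 = 1/3 ✓
b·Ac: 1664/2505·167/1664 + 109/420·42/109 = 1/6 ✓
b·c³: (-1331/350700)·15625/1331 + 1664/2505·27/512 + 109/420·1 = 1/4 ✓
b·(c∘Ac): 1664/2505·501/13312 + 109/420·42/109 = 1/8 ✓
b·Ac²: 1664/2505·4175/18304 + 109/420·(-315/1199) = 1/12 ✓
b·A²c: 109/420·35/218 = 1/24 ✓; 4 stages ⇒ order 4.

4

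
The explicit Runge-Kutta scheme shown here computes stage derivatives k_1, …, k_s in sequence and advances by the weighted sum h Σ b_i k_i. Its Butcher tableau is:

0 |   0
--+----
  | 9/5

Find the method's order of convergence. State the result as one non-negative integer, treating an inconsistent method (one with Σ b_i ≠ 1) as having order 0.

0

b = (9/5)
c = (0)
Σ b_i: 9/5·1 = 9/5 ≠ 1 ⇒ order 0.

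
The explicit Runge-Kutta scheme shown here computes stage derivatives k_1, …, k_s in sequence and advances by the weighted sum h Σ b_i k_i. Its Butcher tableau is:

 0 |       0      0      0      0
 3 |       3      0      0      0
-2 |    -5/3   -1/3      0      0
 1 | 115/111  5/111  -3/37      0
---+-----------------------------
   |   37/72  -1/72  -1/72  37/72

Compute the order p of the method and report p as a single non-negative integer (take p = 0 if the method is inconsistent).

4

b = (37/72, -1/72, -1/72, 37/72)
c = (0, 3, -2, 1)
Ac = (0, 0, -1, 11/37)
Σ b_i: 37/72·1 + (-1/72)·1 + (-1/72)·1 + 37/72·1 = 1 ✓
b·c: (-1/72)·3 + (-1/72)·(-2) + 37/72·1 = 1/2 ✓
b·c²: (-1/72)·9 + (-1/72)·4 + 37/72·1 = 1/3 ✓
b·Ac: (-1/72)·(-1) + 37/72·11/37 = 1/6 ✓
b·c³: (-1/72)·27 + (-1/72)·(-8) + 37/72·1 = 1/4 ✓
b·(c∘Ac): (-1/72)·2 + 37/72·11/37 = 1/8 ✓
b·Ac²: (-1/72)·(-3) + 37/72·3/37 = 1/12 ✓
b·A²c: 37/72·3/37 = 1/24 ✓; 4 stages ⇒ order 4.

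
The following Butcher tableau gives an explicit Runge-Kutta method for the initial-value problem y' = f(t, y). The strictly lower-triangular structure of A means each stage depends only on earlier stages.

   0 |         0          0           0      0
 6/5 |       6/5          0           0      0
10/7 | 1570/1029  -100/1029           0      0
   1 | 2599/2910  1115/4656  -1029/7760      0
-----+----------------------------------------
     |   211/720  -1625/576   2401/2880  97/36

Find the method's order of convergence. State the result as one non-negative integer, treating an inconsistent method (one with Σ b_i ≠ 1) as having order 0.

b = (211/720, -1625/576, 2401/2880, 97/36)
c = (0, 6/5, 10/7, 1)
Ac = (0, 0, -40/343, 19/194)
Σ b_i: 211/720·1 + (-1625/576)·1 + 2401/2880·1 + 97/36·1 = 1 ✓
b·c: (-1625/576)·6/5 + 2401/2880·10/7 + 97/36·1 = 1/2 ✓
b·c²: (-1625/576)·36/25 + 2401/2880·100/49 + 97/36·1 = 1/3 ✓
b·Ac: 2401/2880·(-40/343) + 97/36·19/194 = 1/6 ✓
b·c³: (-1625/576)·216/125 + 2401/2880·1000/343 + 97/36·1 = 1/4 ✓
b·(c∘Ac): 2401/2880·(-400/2401) + 97/36·19/194 = 1/8 ✓
b·Ac²: 2401/2880·(-48/343) + 97/36·36/485 = 1/12 ✓
b·A²c: 97/36·3/194 = 1/24 ✓; 4 stages ⇒ order 4.

4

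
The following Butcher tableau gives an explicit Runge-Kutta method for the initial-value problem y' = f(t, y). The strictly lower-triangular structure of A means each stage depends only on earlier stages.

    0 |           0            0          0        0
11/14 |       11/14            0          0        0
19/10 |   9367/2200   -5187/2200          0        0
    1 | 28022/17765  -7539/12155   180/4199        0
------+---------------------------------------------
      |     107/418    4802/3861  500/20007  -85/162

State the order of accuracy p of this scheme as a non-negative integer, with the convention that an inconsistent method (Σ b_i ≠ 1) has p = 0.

b = (107/418, 4802/3861, 500/20007, -85/162)
c = (0, 11/14, 19/10, 1)
Ac = (0, 0, -741/400, -69/170)
Σ b_i: 107/418·1 + 4802/3861·1 + 500/20007·1 + (-85/162)·1 = 1 ✓
b·c: 4802/3861·11/14 + 500/20007·19/10 + (-85/162)·1 = 1/2 ✓
b·c²: 4802/3861·121/196 + 500/20007·361/100 + (-85/162)·1 = 1/3 ✓
b·Ac: 500/20007·(-741/400) + (-85/162)·(-69/170) = 1/6 ✓
b·c³: 4802/3861·1331/2744 + 500/20007·6859/1000 + (-85/162)·1 = 1/4 ✓
b·(c∘Ac): 500/20007·(-14079/4000) + (-85/162)·(-69/170) = 1/8 ✓
b·Ac²: 500/20007·(-8151/5600) + (-85/162)·(-543/2380) = 1/12 ✓
b·A²c: (-85/162)·(-27/340) = 1/24 ✓; 4 stages ⇒ order 4.

4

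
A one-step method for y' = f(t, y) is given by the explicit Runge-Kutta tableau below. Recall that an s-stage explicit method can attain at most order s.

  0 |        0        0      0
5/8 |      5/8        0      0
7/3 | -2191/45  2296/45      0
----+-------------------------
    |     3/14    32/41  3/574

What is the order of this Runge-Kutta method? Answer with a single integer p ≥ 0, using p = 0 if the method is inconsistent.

3

b = (3/14, 32/41, 3/574)
c = (0, 5/8, 7/3)
Ac = (0, 0, 287/9)
Σ b_i: 3/14·1 + 32/41·1 + 3/574·1 = 1 ✓
b·c: 32/41·5/8 + 3/574·7/3 = 1/2 ✓
b·c²: 32/41·25/64 + 3/574·49/9 = 1/3 ✓
b·Ac: 3/574·287/9 = 1/6 ✓; 3 stages ⇒ order 3.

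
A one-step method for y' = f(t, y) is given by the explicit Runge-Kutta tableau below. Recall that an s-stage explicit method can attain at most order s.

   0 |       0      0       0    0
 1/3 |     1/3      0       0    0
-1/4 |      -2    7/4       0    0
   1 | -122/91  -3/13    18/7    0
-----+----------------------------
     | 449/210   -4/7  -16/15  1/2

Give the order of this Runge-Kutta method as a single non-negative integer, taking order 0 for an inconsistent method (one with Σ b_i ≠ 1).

1

b = (449/210, -4/7, -16/15, 1/2)
c = (0, 1/3, -1/4, 1)
Ac = (0, 0, 7/12, -131/182)
Σ b_i: 449/210·1 + (-4/7)·1 + (-16/15)·1 + 1/2·1 = 1 ✓
b·c: (-4/7)·1/3 + (-16/15)·(-1/4) + 1/2·1 = 121/210 ≠ 1/2 ⇒ order 1.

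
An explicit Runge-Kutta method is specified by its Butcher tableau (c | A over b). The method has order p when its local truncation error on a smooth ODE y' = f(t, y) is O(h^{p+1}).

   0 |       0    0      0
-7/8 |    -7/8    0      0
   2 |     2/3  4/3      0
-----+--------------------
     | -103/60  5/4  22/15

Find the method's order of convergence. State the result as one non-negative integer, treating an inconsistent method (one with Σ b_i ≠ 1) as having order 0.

1

b = (-103/60, 5/4, 22/15)
c = (0, -7/8, 2)
Ac = (0, 0, -7/6)
Σ b_i: (-103/60)·1 + 5/4·1 + 22/15·1 = 1 ✓
b·c: 5/4·(-7/8) + 22/15·2 = 883/480 ≠ 1/2 ⇒ order 1.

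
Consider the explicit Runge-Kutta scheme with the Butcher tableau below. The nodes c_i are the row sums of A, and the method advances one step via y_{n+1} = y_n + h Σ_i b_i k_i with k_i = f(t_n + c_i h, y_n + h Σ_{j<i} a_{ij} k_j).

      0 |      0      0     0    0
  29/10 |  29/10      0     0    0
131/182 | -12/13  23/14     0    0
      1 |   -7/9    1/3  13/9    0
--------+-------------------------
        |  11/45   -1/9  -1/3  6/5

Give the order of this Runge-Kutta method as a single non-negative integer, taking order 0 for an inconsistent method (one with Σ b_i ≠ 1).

b = (11/45, -1/9, -1/3, 6/5)
c = (0, 29/10, 131/182, 1)
Ac = (0, 0, 667/140, 632/315)
Σ b_i: 11/45·1 + (-1/9)·1 + (-1/3)·1 + 6/5·1 = 1 ✓
b·c: (-1/9)·29/10 + (-1/3)·131/182 + 6/5·1 = 2612/4095 ≠ 1/2 ⇒ order 1.

1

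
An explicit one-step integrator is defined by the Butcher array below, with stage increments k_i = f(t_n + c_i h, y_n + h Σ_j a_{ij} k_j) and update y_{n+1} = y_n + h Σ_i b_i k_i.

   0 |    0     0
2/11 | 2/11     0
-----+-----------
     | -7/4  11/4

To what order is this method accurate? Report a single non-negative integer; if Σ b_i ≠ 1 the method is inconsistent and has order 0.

b = (-7/4, 11/4)
c = (0, 2/11)
Σ b_i: (-7/4)·1 + 11/4·1 = 1 ✓
b·c: 11/4·2/11 = 1/2 ✓; 2 stages ⇒ order 2.

2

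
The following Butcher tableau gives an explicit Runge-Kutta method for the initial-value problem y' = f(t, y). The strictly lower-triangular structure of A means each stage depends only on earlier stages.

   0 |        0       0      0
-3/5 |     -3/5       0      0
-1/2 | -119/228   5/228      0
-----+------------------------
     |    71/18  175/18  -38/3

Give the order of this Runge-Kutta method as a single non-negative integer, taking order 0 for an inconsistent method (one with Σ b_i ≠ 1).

3

b = (71/18, 175/18, -38/3)
c = (0, -3/5, -1/2)
Ac = (0, 0, -1/76)
Σ b_i: 71/18·1 + 175/18·1 + (-38/3)·1 = 1 ✓
b·c: 175/18·(-3/5) + (-38/3)·(-1/2) = 1/2 ✓
b·c²: 175/18·9/25 + (-38/3)·1/4 = 1/3 ✓
b·Ac: (-38/3)·(-1/76) = 1/6 ✓; 3 stages ⇒ order 3.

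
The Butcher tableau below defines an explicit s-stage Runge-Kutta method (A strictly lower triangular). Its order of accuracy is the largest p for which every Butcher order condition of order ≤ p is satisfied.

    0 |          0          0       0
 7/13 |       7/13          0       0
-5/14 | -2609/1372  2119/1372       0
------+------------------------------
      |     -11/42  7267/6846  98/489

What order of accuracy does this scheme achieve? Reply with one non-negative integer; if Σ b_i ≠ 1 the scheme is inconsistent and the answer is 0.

3

b = (-11/42, 7267/6846, 98/489)
c = (0, 7/13, -5/14)
Ac = (0, 0, 163/196)
Σ b_i: (-11/42)·1 + 7267/6846·1 + 98/489·1 = 1 ✓
b·c: 7267/6846·7/13 + 98/489·(-5/14) = 1/2 ✓
b·c²: 7267/6846·49/169 + 98/489·25/196 = 1/3 ✓
b·Ac: 98/489·163/196 = 1/6 ✓; 3 stages ⇒ order 3.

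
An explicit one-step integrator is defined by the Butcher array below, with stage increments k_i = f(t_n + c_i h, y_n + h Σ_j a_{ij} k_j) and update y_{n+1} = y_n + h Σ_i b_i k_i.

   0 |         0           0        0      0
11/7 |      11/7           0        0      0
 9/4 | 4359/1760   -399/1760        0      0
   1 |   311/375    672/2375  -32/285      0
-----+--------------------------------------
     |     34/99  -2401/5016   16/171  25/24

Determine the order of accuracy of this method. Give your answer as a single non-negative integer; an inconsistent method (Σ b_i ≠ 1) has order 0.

b = (34/99, -2401/5016, 16/171, 25/24)
c = (0, 11/7, 9/4, 1)
Ac = (0, 0, -57/160, 24/125)
Σ b_i: 34/99·1 + (-2401/5016)·1 + 16/171·1 + 25/24·1 = 1 ✓
b·c: (-2401/5016)·11/7 + 16/171·9/4 + 25/24·1 = 1/2 ✓
b·c²: (-2401/5016)·121/49 + 16/171·81/16 + 25/24·1 = 1/3 ✓
b·Ac: 16/171·(-57/160) + 25/24·24/125 = 1/6 ✓
b·c³: (-2401/5016)·1331/343 + 16/171·729/64 + 25/24·1 = 1/4 ✓
b·(c∘Ac): 16/171·(-513/640) + 25/24·24/125 = 1/8 ✓
b·Ac²: 16/171·(-627/1120) + 25/24·114/875 = 1/12 ✓
b·A²c: 25/24·1/25 = 1/24 ✓; 4 stages ⇒ order 4.

4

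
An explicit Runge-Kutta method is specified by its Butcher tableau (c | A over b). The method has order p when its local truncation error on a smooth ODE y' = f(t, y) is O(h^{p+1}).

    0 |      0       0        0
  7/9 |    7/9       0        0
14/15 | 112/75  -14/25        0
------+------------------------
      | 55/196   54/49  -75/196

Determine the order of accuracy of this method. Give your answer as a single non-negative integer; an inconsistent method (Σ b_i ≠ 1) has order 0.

3

b = (55/196, 54/49, -75/196)
c = (0, 7/9, 14/15)
Ac = (0, 0, -98/225)
Σ b_i: 55/196·1 + 54/49·1 + (-75/196)·1 = 1 ✓
b·c: 54/49·7/9 + (-75/196)·14/15 = 1/2 ✓
b·c²: 54/49·49/81 + (-75/196)·196/225 = 1/3 ✓
b·Ac: (-75/196)·(-98/225) = 1/6 ✓; 3 stages ⇒ order 3.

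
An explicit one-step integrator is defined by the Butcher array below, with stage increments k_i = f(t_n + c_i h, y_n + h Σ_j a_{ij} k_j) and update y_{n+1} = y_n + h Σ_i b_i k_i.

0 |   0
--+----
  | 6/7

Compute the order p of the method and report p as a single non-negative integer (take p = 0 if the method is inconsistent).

b = (6/7)
c = (0)
Σ b_i: 6/7·1 = 6/7 ≠ 1 ⇒ order 0.

0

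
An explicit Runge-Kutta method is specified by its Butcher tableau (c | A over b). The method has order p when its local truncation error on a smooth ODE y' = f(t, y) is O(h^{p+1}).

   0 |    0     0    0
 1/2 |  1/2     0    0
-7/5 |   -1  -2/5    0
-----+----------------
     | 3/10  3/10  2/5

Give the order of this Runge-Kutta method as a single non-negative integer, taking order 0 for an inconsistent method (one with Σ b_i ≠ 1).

1

b = (3/10, 3/10, 2/5)
c = (0, 1/2, -7/5)
Ac = (0, 0, -1/5)
Σ b_i: 3/10·1 + 3/10·1 + 2/5·1 = 1 ✓
b·c: 3/10·1/2 + 2/5·(-7/5) = -41/100 ≠ 1/2 ⇒ order 1.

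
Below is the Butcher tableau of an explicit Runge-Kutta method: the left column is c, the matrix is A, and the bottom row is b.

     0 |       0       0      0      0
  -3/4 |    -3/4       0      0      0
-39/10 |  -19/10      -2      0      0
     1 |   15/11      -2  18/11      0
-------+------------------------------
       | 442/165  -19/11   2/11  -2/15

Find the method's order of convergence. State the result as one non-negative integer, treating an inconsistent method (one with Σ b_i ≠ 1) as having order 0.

b = (442/165, -19/11, 2/11, -2/15)
c = (0, -3/4, -39/10, 1)
Ac = (0, 0, 3/2, -537/110)
Σ b_i: 442/165·1 + (-19/11)·1 + 2/11·1 + (-2/15)·1 = 1 ✓
b·c: (-19/11)·(-3/4) + 2/11·(-39/10) + (-2/15)·1 = 299/660 ≠ 1/2 ⇒ order 1.

1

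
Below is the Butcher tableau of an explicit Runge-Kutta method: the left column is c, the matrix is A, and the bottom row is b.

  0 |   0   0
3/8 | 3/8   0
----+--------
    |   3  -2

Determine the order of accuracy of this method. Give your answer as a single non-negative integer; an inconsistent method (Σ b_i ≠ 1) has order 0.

b = (3, -2)
c = (0, 3/8)
Σ b_i: 3·1 + (-2)·1 = 1 ✓
b·c: (-2)·3/8 = -3/4 ≠ 1/2 ⇒ order 1.

1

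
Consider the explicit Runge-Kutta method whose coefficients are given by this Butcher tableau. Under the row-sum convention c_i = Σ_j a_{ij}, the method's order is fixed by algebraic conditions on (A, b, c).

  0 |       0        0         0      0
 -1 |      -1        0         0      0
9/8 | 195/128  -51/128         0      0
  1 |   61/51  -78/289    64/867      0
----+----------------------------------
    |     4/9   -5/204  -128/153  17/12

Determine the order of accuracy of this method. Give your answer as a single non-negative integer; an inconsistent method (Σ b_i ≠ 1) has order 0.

4

b = (4/9, -5/204, -128/153, 17/12)
c = (0, -1, 9/8, 1)
Ac = (0, 0, 51/128, 6/17)
Σ b_i: 4/9·1 + (-5/204)·1 + (-128/153)·1 + 17/12·1 = 1 ✓
b·c: (-5/204)·(-1) + (-128/153)·9/8 + 17/12·1 = 1/2 ✓
b·c²: (-5/204)·1 + (-128/153)·81/64 + 17/12·1 = 1/3 ✓
b·Ac: (-128/153)·51/128 + 17/12·6/17 = 1/6 ✓
b·c³: (-5/204)·(-1) + (-128/153)·729/512 + 17/12·1 = 1/4 ✓
b·(c∘Ac): (-128/153)·459/1024 + 17/12·6/17 = 1/8 ✓
b·Ac²: (-128/153)·(-51/128) + 17/12·(-3/17) = 1/12 ✓
b·A²c: 17/12·1/34 = 1/24 ✓; 4 stages ⇒ order 4.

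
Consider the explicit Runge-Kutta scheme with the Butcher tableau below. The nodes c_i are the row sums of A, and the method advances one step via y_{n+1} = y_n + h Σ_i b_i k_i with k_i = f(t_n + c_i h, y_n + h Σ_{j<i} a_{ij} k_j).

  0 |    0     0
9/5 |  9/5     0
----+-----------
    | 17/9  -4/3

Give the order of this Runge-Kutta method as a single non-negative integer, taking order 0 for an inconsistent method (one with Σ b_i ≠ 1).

0

b = (17/9, -4/3)
c = (0, 9/5)
Σ b_i: 17/9·1 + (-4/3)·1 = 5/9 ≠ 1 ⇒ order 0.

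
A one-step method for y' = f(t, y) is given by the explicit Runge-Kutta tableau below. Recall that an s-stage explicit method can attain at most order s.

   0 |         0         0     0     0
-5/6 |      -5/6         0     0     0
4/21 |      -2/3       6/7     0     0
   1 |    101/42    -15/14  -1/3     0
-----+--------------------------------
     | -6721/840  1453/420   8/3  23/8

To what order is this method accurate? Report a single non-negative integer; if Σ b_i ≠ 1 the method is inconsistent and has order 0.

b = (-6721/840, 1453/420, 8/3, 23/8)
c = (0, -5/6, 4/21, 1)
Ac = (0, 0, -5/7, 209/252)
Σ b_i: (-6721/840)·1 + 1453/420·1 + 8/3·1 + 23/8·1 = 1 ✓
b·c: 1453/420·(-5/6) + 8/3·4/21 + 23/8·1 = 1/2 ✓
b·c²: 1453/420·25/36 + 8/3·16/441 + 23/8·1 = 113761/21168 ≠ 1/3 ⇒ order 2.
b·Ac: 8/3·(-5/7) + 23/8·209/252 = 967/2016 ≠ 1/6

2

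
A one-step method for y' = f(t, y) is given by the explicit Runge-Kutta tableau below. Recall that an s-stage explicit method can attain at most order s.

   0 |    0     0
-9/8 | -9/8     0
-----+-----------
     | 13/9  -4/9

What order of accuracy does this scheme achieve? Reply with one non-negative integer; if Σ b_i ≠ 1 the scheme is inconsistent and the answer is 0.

2

b = (13/9, -4/9)
c = (0, -9/8)
Σ b_i: 13/9·1 + (-4/9)·1 = 1 ✓
b·c: (-4/9)·(-9/8) = 1/2 ✓; 2 stages ⇒ order 2.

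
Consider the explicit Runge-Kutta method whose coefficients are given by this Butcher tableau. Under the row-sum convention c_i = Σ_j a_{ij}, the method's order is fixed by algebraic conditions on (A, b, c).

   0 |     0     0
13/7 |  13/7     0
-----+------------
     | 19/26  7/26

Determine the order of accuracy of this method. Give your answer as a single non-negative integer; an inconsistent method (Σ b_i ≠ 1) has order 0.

2

b = (19/26, 7/26)
c = (0, 13/7)
Σ b_i: 19/26·1 + 7/26·1 = 1 ✓
b·c: 7/26·13/7 = 1/2 ✓; 2 stages ⇒ order 2.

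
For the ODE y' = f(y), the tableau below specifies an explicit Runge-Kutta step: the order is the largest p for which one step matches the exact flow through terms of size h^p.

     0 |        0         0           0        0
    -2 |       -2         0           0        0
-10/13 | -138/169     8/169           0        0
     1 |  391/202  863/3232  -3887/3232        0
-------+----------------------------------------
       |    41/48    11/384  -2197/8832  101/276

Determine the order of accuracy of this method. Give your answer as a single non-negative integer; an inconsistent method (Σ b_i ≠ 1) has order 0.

b = (41/48, 11/384, -2197/8832, 101/276)
c = (0, -2, -10/13, 1)
Ac = (0, 0, -16/169, 79/202)
Σ b_i: 41/48·1 + 11/384·1 + (-2197/8832)·1 + 101/276·1 = 1 ✓
b·c: 11/384·(-2) + (-2197/8832)·(-10/13) + 101/276·1 = 1/2 ✓
b·c²: 11/384·4 + (-2197/8832)·100/169 + 101/276·1 = 1/3 ✓
b·Ac: (-2197/8832)·(-16/169) + 101/276·79/202 = 1/6 ✓
b·c³: 11/384·(-8) + (-2197/8832)·(-1000/2197) + 101/276·1 = 1/4 ✓
b·(c∘Ac): (-2197/8832)·160/2197 + 101/276·79/202 = 1/8 ✓
b·Ac²: (-2197/8832)·32/169 + 101/276·36/101 = 1/12 ✓
b·A²c: 101/276·23/202 = 1/24 ✓; 4 stages ⇒ order 4.

4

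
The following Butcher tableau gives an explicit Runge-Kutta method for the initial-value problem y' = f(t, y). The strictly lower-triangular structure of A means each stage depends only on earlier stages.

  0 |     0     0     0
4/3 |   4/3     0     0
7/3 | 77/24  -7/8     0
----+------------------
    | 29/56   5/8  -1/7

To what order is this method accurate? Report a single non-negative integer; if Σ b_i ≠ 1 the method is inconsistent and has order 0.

3

b = (29/56, 5/8, -1/7)
c = (0, 4/3, 7/3)
Ac = (0, 0, -7/6)
Σ b_i: 29/56·1 + 5/8·1 + (-1/7)·1 = 1 ✓
b·c: 5/8·4/3 + (-1/7)·7/3 = 1/2 ✓
b·c²: 5/8·16/9 + (-1/7)·49/9 = 1/3 ✓
b·Ac: (-1/7)·(-7/6) = 1/6 ✓; 3 stages ⇒ order 3.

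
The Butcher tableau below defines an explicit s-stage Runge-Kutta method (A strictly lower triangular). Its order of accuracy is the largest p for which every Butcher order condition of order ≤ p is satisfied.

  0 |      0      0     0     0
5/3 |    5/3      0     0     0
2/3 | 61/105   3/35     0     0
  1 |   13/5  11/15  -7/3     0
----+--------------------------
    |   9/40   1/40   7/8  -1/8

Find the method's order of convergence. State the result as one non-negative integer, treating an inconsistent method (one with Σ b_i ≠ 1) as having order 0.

b = (9/40, 1/40, 7/8, -1/8)
c = (0, 5/3, 2/3, 1)
Ac = (0, 0, 1/7, -1/3)
Σ b_i: 9/40·1 + 1/40·1 + 7/8·1 + (-1/8)·1 = 1 ✓
b·c: 1/40·5/3 + 7/8·2/3 + (-1/8)·1 = 1/2 ✓
b·c²: 1/40·25/9 + 7/8·4/9 + (-1/8)·1 = 1/3 ✓
b·Ac: 7/8·1/7 + (-1/8)·(-1/3) = 1/6 ✓
b·c³: 1/40·125/27 + 7/8·8/27 + (-1/8)·1 = 1/4 ✓
b·(c∘Ac): 7/8·2/21 + (-1/8)·(-1/3) = 1/8 ✓
b·Ac²: 7/8·5/21 + (-1/8)·1 = 1/12 ✓
b·A²c: (-1/8)·(-1/3) = 1/24 ✓; 4 stages ⇒ order 4.

4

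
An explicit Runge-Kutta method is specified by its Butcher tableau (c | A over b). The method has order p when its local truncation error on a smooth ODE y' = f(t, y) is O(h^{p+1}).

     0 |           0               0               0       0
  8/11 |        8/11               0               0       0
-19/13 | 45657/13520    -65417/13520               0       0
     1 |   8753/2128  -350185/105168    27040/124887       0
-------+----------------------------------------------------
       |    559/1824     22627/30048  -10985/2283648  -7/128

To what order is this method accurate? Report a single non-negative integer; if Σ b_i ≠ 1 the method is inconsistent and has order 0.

4

b = (559/1824, 22627/30048, -10985/2283648, -7/128)
c = (0, 8/11, -19/13, 1)
Ac = (0, 0, -5947/1690, -115/42)
Σ b_i: 559/1824·1 + 22627/30048·1 + (-10985/2283648)·1 + (-7/128)·1 = 1 ✓
b·c: 22627/30048·8/11 + (-10985/2283648)·(-19/13) + (-7/128)·1 = 1/2 ✓
b·c²: 22627/30048·64/121 + (-10985/2283648)·361/169 + (-7/128)·1 = 1/3 ✓
b·Ac: (-10985/2283648)·(-5947/1690) + (-7/128)·(-115/42) = 1/6 ✓
b·c³: 22627/30048·512/1331 + (-10985/2283648)·(-6859/2197) + (-7/128)·1 = 1/4 ✓
b·(c∘Ac): (-10985/2283648)·112993/21970 + (-7/128)·(-115/42) = 1/8 ✓
b·Ac²: (-10985/2283648)·(-23788/9295) + (-7/128)·(-100/77) = 1/12 ✓
b·A²c: (-7/128)·(-16/21) = 1/24 ✓; 4 stages ⇒ order 4.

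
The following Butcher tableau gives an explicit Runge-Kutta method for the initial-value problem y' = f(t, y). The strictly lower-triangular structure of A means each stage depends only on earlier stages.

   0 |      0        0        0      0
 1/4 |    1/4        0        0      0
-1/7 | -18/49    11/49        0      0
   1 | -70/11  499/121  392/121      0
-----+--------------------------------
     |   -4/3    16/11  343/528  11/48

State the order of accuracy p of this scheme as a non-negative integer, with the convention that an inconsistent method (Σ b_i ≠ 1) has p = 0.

b = (-4/3, 16/11, 343/528, 11/48)
c = (0, 1/4, -1/7, 1)
Ac = (0, 0, 11/196, 25/44)
Σ b_i: (-4/3)·1 + 16/11·1 + 343/528·1 + 11/48·1 = 1 ✓
b·c: 16/11·1/4 + 343/528·(-1/7) + 11/48·1 = 1/2 ✓
b·c²: 16/11·1/16 + 343/528·1/49 + 11/48·1 = 1/3 ✓
b·Ac: 343/528·11/196 + 11/48·25/44 = 1/6 ✓
b·c³: 16/11·1/64 + 343/528·(-1/343) + 11/48·1 = 1/4 ✓
b·(c∘Ac): 343/528·(-11/1372) + 11/48·25/44 = 1/8 ✓
b·Ac²: 343/528·11/784 + 11/48·57/176 = 1/12 ✓
b·A²c: 11/48·2/11 = 1/24 ✓; 4 stages ⇒ order 4.

4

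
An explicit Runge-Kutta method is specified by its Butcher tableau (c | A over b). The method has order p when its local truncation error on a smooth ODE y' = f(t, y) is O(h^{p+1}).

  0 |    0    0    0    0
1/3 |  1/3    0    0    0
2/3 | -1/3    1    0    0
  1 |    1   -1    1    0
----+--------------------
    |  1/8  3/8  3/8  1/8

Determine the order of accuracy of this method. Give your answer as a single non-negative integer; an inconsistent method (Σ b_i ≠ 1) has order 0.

b = (1/8, 3/8, 3/8, 1/8)
c = (0, 1/3, 2/3, 1)
Ac = (0, 0, 1/3, 1/3)
Σ b_i: 1/8·1 + 3/8·1 + 3/8·1 + 1/8·1 = 1 ✓
b·c: 3/8·1/3 + 3/8·2/3 + 1/8·1 = 1/2 ✓
b·c²: 3/8·1/9 + 3/8·4/9 + 1/8·1 = 1/3 ✓
b·Ac: 3/8·1/3 + 1/8·1/3 = 1/6 ✓
b·c³: 3/8·1/27 + 3/8·8/27 + 1/8·1 = 1/4 ✓
b·(c∘Ac): 3/8·2/9 + 1/8·1/3 = 1/8 ✓
b·Ac²: 3/8·1/9 + 1/8·1/3 = 1/12 ✓
b·A²c: 1/8·1/3 = 1/24 ✓; 4 stages ⇒ order 4.

4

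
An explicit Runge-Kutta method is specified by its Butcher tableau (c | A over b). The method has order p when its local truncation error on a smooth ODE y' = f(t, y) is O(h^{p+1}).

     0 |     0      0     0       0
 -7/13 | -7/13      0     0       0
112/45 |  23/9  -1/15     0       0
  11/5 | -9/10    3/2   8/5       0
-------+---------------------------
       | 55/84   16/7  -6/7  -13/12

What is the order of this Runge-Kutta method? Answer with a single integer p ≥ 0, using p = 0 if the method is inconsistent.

b = (55/84, 16/7, -6/7, -13/12)
c = (0, -7/13, 112/45, 11/5)
Ac = (0, 0, 7/195, 18571/5850)
Σ b_i: 55/84·1 + 16/7·1 + (-6/7)·1 + (-13/12)·1 = 1 ✓
b·c: 16/7·(-7/13) + (-6/7)·112/45 + (-13/12)·11/5 = -4483/780 ≠ 1/2 ⇒ order 1.

1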